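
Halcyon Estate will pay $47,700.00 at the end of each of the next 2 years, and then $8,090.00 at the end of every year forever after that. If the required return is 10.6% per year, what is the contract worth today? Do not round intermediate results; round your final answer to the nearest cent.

PV of 2-year annuity: $47,700.00 × [1 − (1+0.106)^−2] / 0.106 = 82123.31880
Perpetuity value at year 2: $8,090.00 / 0.106 = 76320.75472
PV of perpetuity: 76320.75472 / (1+0.106)^2 = 62392.50211
Total PV = 82123.31880 + 62392.50211 = 144515.82092

$144515.82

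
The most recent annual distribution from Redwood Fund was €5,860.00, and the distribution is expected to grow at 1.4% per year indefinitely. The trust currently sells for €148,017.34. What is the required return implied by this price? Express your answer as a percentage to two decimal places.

D₁ = €5,860.00 × 1.014 = €5,942.0400
P = D₁/(r − g) ⇒ r = D₁/P + g = €5,942.0400/€148,017.34 + 0.014 = 0.040144 + 0.014 = 0.054144

5.41%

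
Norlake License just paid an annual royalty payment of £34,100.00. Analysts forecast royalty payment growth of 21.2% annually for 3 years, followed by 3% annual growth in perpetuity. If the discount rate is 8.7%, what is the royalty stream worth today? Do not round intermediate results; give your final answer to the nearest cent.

£981837.26

D_1 = 41329.20000
D_2 = 50090.99040
D_3 = 60710.28036
Terminal value at year 3: TV = D_3×(1+g_2)/(r−g_2) = 62531.58878/0.057 = 1097045.41712
P_0 = D_1/(1+r)^1 + D_2/(1+r)^2 + D_3/(1+r)^3 + TV/(1+r)^3
    = 38021.34315 + 42393.62272 + 47268.69433 + 854153.59923 = 981837.25942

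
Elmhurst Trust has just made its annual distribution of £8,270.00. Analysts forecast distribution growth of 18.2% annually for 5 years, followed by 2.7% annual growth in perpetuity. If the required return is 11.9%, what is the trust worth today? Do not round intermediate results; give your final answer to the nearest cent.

£170282.75

D_1 = 9775.14000
D_2 = 11554.21548
D_3 = 13657.08270
D_4 = 16142.67175
D_5 = 19080.63801
Terminal value at year 5: TV = D_5×(1+g_2)/(r−g_2) = 19595.81523/0.092 = 212997.99166
P_0 = D_1/(1+r)^1 + D_2/(1+r)^2 + D_3/(1+r)^3 + D_4/(1+r)^4 + D_5/(1+r)^5 + TV/(1+r)^5
    = 8735.60322 + 9227.42002 + 9746.92624 + 10295.68080 + 10875.33039 + 121401.78600 = 170282.74667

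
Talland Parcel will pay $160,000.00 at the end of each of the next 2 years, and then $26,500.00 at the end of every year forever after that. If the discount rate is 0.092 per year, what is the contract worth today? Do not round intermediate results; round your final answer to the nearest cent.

$522249.29

PV of 2-year annuity: $160,000.00 × [1 − (1+0.092)^−2] / 0.092 = 280696.10487
Perpetuity value at year 2: $26,500.00 / 0.092 = 288043.47826
PV of perpetuity: 288043.47826 / (1+0.092)^2 = 241553.18589
Total PV = 280696.10487 + 241553.18589 = 522249.29076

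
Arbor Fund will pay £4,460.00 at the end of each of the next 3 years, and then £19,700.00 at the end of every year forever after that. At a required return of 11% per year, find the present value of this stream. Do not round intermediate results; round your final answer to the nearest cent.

PV of 3-year annuity: £4,460.00 × [1 − (1+0.11)^−3] / 0.11 = 10898.96763
Perpetuity value at year 3: £19,700.00 / 0.11 = 179090.90909
PV of perpetuity: 179090.90909 / (1+0.11)^3 = 130949.72920
Total PV = 10898.96763 + 130949.72920 = 141848.69683

£141848.70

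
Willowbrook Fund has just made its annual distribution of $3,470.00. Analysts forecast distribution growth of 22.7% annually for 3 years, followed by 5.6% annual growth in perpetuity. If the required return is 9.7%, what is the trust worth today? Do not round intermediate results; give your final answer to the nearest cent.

D_1 = 4257.69000
D_2 = 5224.18563
D_3 = 6410.07577
Terminal value at year 3: TV = D_3×(1+g_2)/(r−g_2) = 6769.04001/0.041 = 165098.53685
P_0 = D_1/(1+r)^1 + D_2/(1+r)^2 + D_3/(1+r)^3 + TV/(1+r)^3
    = 3881.21240 + 4341.15553 + 4855.60422 + 125061.41602 = 138139.38817

$138139.39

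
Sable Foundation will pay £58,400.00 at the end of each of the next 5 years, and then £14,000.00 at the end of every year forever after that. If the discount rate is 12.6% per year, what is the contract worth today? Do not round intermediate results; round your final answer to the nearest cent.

PV of 5-year annuity: £58,400.00 × [1 − (1+0.126)^−5] / 0.126 = 207426.98801
Perpetuity value at year 5: £14,000.00 / 0.126 = 111111.11111
PV of perpetuity: 111111.11111 / (1+0.126)^5 = 61385.46330
Total PV = 207426.98801 + 61385.46330 = 268812.45131

£268812.45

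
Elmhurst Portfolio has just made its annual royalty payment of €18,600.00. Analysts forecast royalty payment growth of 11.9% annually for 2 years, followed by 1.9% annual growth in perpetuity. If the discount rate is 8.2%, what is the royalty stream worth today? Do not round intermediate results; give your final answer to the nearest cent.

D_1 = 20813.40000
D_2 = 23290.19460
Terminal value at year 2: TV = D_2×(1+g_2)/(r−g_2) = 23732.70830/0.063 = 376709.65551
P_0 = D_1/(1+r)^1 + D_2/(1+r)^2 + TV/(1+r)^2
    = 19236.04436 + 19893.83886 + 321774.94910 = 360904.83232

€360904.83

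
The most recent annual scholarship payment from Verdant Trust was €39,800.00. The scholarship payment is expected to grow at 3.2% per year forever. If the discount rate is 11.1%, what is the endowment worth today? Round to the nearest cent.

D₁ = D₀ × (1 + g) = €39,800.00 × 1.032 = €41,073.6000
Growing perpetuity: P = D₁ / (r − g) = €41,073.6000 / (0.111 − 0.032) = €519,918.99

€519918.99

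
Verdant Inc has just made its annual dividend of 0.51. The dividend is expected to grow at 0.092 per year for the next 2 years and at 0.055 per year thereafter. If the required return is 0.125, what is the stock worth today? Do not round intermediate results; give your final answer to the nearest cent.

8.22

D_1 = 0.55692
D_2 = 0.60816
Terminal value at year 2: TV = D_2×(1+g_2)/(r−g_2) = 0.64161/0.07 = 9.16579
P_0 = D_1/(1+r)^1 + D_2/(1+r)^2 + TV/(1+r)^2
    = 0.49504 + 0.48052 + 7.24211 = 8.21766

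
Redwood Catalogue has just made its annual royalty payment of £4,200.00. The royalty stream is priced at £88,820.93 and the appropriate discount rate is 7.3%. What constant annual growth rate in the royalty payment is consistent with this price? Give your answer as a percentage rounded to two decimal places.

2.46%

P = D₀(1+g)/(r−g) ⇒ P(r−g) = D₀(1+g) ⇒ g(P+D₀) = P·r − D₀
g = (P·r − D₀)/(P + D₀) = (£88,820.93×0.073 − £4,200.00) / (£88,820.93 + £4,200.00) = 0.024553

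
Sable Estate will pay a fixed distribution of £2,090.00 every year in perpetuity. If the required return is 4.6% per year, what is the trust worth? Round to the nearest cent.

Level perpetuity: PV = C / r = £2,090.00 / 0.046 = £45,434.78

£45434.78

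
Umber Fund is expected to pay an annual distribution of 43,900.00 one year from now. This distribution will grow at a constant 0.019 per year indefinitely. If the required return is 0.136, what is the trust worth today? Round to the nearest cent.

375213.68

Growing perpetuity: P = D₁ / (r − g) = 43,900.0000 / (0.136 − 0.019) = 375,213.68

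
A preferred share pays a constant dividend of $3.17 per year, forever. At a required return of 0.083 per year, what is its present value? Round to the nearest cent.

Level perpetuity: PV = C / r = $3.17 / 0.083 = $38.19

$38.19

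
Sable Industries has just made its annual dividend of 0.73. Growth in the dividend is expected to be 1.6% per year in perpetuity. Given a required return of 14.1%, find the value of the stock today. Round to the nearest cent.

D₁ = D₀ × (1 + g) = 0.73 × 1.016 = 0.7417
Growing perpetuity: P = D₁ / (r − g) = 0.7417 / (0.141 − 0.016) = 5.93

5.93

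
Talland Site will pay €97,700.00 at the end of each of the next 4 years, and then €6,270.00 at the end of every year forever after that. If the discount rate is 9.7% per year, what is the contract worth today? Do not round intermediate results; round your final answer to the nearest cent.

€356352.16

PV of 4-year annuity: €97,700.00 × [1 − (1+0.097)^−4] / 0.097 = 311717.80030
Perpetuity value at year 4: €6,270.00 / 0.097 = 64639.17526
PV of perpetuity: 64639.17526 / (1+0.097)^4 = 44634.35839
Total PV = 311717.80030 + 44634.35839 = 356352.15869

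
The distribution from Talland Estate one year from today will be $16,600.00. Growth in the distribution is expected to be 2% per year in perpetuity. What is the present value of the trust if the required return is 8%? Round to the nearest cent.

Growing perpetuity: P = D₁ / (r − g) = $16,600.0000 / (0.08 − 0.02) = $276,666.67

$276666.67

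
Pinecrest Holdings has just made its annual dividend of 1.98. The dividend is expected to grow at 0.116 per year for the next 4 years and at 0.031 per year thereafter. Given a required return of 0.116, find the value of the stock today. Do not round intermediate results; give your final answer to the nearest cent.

31.94

D_1 = 2.20968
D_2 = 2.46600
D_3 = 2.75206
D_4 = 3.07130
Terminal value at year 4: TV = D_4×(1+g_2)/(r−g_2) = 3.16651/0.085 = 37.25304
P_0 = D_1/(1+r)^1 + D_2/(1+r)^2 + D_3/(1+r)^3 + D_4/(1+r)^4 + TV/(1+r)^4
    = 1.98000 + 1.98000 + 1.98000 + 1.98000 + 24.01624 = 31.93624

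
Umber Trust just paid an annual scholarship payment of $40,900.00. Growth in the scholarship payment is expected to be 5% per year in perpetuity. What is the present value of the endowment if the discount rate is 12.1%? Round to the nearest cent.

D₁ = D₀ × (1 + g) = $40,900.00 × 1.05 = $42,945.0000
Growing perpetuity: P = D₁ / (r − g) = $42,945.0000 / (0.121 − 0.05) = $604,859.15

$604859.15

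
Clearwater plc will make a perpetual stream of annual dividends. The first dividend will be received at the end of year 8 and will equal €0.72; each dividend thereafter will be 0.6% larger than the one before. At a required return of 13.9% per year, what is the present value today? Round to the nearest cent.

€2.18

Value at end of year 7: C₁ / (r − g) = €0.72 / (0.139 − 0.006) = €5.4135
Discount to today: PV = €5.4135 / (1 + 0.139)^7 = €5.4135 / 2.486944 = €2.18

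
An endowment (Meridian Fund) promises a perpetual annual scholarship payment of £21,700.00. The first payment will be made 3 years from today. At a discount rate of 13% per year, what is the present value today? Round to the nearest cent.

£130725.25

Value at end of year 2: C / r = £21,700.00 / 0.13 = £166,923.0769
Discount to today: PV = £166,923.0769 / (1 + 0.13)^2 = £166,923.0769 / 1.276900 = £130,725.25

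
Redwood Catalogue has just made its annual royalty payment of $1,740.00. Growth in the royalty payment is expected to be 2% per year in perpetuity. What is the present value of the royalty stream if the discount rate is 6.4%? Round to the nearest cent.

$40336.36

D₁ = D₀ × (1 + g) = $1,740.00 × 1.02 = $1,774.8000
Growing perpetuity: P = D₁ / (r − g) = $1,774.8000 / (0.064 − 0.02) = $40,336.36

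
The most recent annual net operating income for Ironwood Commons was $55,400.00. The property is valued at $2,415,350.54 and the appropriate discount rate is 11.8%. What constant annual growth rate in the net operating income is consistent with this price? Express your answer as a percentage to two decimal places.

9.29%

P = D₀(1+g)/(r−g) ⇒ P(r−g) = D₀(1+g) ⇒ g(P+D₀) = P·r − D₀
g = (P·r − D₀)/(P + D₀) = ($2,415,350.54×0.118 − $55,400.00) / ($2,415,350.54 + $55,400.00) = 0.092932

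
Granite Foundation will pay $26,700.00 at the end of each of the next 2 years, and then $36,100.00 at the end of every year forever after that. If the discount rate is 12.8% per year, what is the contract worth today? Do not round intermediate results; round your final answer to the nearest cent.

$266310.21

PV of 2-year annuity: $26,700.00 × [1 − (1+0.128)^−2] / 0.128 = 44654.44394
Perpetuity value at year 2: $36,100.00 / 0.128 = 282031.25000
PV of perpetuity: 282031.25000 / (1+0.128)^2 = 221655.76587
Total PV = 44654.44394 + 221655.76587 = 266310.20981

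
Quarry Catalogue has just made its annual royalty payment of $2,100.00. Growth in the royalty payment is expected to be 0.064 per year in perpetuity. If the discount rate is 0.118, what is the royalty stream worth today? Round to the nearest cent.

$41377.78

D₁ = D₀ × (1 + g) = $2,100.00 × 1.064 = $2,234.4000
Growing perpetuity: P = D₁ / (r − g) = $2,234.4000 / (0.118 − 0.064) = $41,377.78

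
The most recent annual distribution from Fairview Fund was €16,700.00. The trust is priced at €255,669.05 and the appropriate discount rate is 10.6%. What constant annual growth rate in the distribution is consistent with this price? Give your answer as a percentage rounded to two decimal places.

P = D₀(1+g)/(r−g) ⇒ P(r−g) = D₀(1+g) ⇒ g(P+D₀) = P·r − D₀
g = (P·r − D₀)/(P + D₀) = (€255,669.05×0.106 − €16,700.00) / (€255,669.05 + €16,700.00) = 0.038187

3.82%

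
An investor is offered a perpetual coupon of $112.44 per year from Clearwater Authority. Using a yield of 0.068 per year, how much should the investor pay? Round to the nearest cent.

Level perpetuity: PV = C / r = $112.44 / 0.068 = $1,653.53

$1653.53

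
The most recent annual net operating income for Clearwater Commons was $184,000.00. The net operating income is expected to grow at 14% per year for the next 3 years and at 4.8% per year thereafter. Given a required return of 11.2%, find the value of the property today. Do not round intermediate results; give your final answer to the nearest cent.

D_1 = 209760.00000
D_2 = 239126.40000
D_3 = 272604.09600
Terminal value at year 3: TV = D_3×(1+g_2)/(r−g_2) = 285689.09261/0.064 = 4463892.07200
P_0 = D_1/(1+r)^1 + D_2/(1+r)^2 + D_3/(1+r)^3 + TV/(1+r)^3
    = 188633.09353 + 193382.84768 + 198252.19996 + 3246379.77432 = 3826647.91548

$3826647.92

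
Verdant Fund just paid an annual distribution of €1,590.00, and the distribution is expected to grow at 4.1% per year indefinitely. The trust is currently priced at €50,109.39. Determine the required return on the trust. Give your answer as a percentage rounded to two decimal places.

7.40%

D₁ = €1,590.00 × 1.041 = €1,655.1900
P = D₁/(r − g) ⇒ r = D₁/P + g = €1,655.1900/€50,109.39 + 0.041 = 0.033032 + 0.041 = 0.074032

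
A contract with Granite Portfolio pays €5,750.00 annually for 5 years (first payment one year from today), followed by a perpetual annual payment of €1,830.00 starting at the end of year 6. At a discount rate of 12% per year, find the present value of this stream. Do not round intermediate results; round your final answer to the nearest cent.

€29380.72

PV of 5-year annuity: €5,750.00 × [1 − (1+0.12)^−5] / 0.12 = 20727.46316
Perpetuity value at year 5: €1,830.00 / 0.12 = 15250.00000
PV of perpetuity: 15250.00000 / (1+0.12)^5 = 8653.25955
Total PV = 20727.46316 + 8653.25955 = 29380.72271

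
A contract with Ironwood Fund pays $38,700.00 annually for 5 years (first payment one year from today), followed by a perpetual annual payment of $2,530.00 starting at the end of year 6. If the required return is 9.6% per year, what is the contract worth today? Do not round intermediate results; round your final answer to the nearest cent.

PV of 5-year annuity: $38,700.00 × [1 − (1+0.096)^−5] / 0.096 = 148214.94819
Perpetuity value at year 5: $2,530.00 / 0.096 = 26354.16667
PV of perpetuity: 26354.16667 / (1+0.096)^5 = 16664.66230
Total PV = 148214.94819 + 16664.66230 = 164879.61049

$164879.61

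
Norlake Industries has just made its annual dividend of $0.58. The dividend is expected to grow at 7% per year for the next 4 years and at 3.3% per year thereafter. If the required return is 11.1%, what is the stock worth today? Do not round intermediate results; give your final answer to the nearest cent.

D_1 = 0.62060
D_2 = 0.66404
D_3 = 0.71052
D_4 = 0.76026
Terminal value at year 4: TV = D_4×(1+g_2)/(r−g_2) = 0.78535/0.078 = 10.06859
P_0 = D_1/(1+r)^1 + D_2/(1+r)^2 + D_3/(1+r)^3 + D_4/(1+r)^4 + TV/(1+r)^4
    = 0.55860 + 0.53798 + 0.51813 + 0.49901 + 6.60865 = 8.72236

$8.72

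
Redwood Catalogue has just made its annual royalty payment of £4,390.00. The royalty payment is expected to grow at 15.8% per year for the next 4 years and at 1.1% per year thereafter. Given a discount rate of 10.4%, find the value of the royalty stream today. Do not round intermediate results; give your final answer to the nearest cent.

£77583.35

D_1 = 5083.62000
D_2 = 5886.83196
D_3 = 6816.95141
D_4 = 7894.02973
Terminal value at year 4: TV = D_4×(1+g_2)/(r−g_2) = 7980.86406/0.093 = 85815.74257
P_0 = D_1/(1+r)^1 + D_2/(1+r)^2 + D_3/(1+r)^3 + D_4/(1+r)^4 + TV/(1+r)^4
    = 4604.72826 + 4829.95953 + 5066.20756 + 5314.01119 + 57768.44418 = 77583.35072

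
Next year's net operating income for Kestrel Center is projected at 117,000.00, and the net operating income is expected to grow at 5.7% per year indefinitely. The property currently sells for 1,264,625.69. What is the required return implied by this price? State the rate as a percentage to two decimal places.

P = D₁/(r − g) ⇒ r = D₁/P + g = 117,000.0000/1,264,625.69 + 0.057 = 0.092517 + 0.057 = 0.149517

14.95%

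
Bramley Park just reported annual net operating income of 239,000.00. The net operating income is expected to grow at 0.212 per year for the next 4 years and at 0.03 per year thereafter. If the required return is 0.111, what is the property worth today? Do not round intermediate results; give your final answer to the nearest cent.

5498256.95

D_1 = 289668.00000
D_2 = 351077.61600
D_3 = 425506.07059
D_4 = 515713.35756
Terminal value at year 4: TV = D_4×(1+g_2)/(r−g_2) = 531184.75828/0.081 = 6557836.52203
P_0 = D_1/(1+r)^1 + D_2/(1+r)^2 + D_3/(1+r)^3 + D_4/(1+r)^4 + TV/(1+r)^4
    = 260727.27273 + 284429.75207 + 310287.00225 + 338494.91155 + 4304318.01106 = 5498256.94966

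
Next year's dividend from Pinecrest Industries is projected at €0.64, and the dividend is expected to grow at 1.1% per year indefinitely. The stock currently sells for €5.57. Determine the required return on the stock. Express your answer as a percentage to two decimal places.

P = D₁/(r − g) ⇒ r = D₁/P + g = €0.6400/€5.57 + 0.011 = 0.114901 + 0.011 = 0.125901

12.59%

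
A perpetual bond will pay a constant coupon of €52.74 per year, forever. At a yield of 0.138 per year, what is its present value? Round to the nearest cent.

Level perpetuity: PV = C / r = €52.74 / 0.138 = €382.17

€382.17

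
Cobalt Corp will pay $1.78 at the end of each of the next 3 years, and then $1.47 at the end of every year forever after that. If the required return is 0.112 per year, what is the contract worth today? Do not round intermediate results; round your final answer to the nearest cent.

$13.88

PV of 3-year annuity: $1.78 × [1 − (1+0.112)^−3] / 0.112 = 4.33473
Perpetuity value at year 3: $1.47 / 0.112 = 13.12500
PV of perpetuity: 13.12500 / (1+0.112)^3 = 9.54520
Total PV = 4.33473 + 9.54520 = 13.87992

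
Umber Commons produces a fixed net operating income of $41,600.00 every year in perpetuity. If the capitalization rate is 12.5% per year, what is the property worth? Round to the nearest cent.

$332800.00

Level perpetuity: PV = C / r = $41,600.00 / 0.125 = $332,800.00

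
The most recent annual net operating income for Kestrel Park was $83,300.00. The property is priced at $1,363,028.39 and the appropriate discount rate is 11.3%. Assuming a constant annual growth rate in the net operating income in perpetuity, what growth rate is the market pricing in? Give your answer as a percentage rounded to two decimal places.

4.89%

P = D₀(1+g)/(r−g) ⇒ P(r−g) = D₀(1+g) ⇒ g(P+D₀) = P·r − D₀
g = (P·r − D₀)/(P + D₀) = ($1,363,028.39×0.113 − $83,300.00) / ($1,363,028.39 + $83,300.00) = 0.048898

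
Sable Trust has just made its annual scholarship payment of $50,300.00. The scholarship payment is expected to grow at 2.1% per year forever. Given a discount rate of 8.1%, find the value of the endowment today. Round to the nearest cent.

D₁ = D₀ × (1 + g) = $50,300.00 × 1.021 = $51,356.3000
Growing perpetuity: P = D₁ / (r − g) = $51,356.3000 / (0.081 − 0.021) = $855,938.33

$855938.33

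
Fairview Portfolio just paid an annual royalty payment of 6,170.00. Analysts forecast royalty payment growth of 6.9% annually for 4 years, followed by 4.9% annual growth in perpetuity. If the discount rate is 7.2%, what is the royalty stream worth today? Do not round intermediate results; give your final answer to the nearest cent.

D_1 = 6595.73000
D_2 = 7050.83537
D_3 = 7537.34301
D_4 = 8057.41968
Terminal value at year 4: TV = D_4×(1+g_2)/(r−g_2) = 8452.23324/0.023 = 367488.40185
P_0 = D_1/(1+r)^1 + D_2/(1+r)^2 + D_3/(1+r)^3 + D_4/(1+r)^4 + TV/(1+r)^4
    = 6152.73321 + 6135.51474 + 6118.34446 + 6101.22222 + 278268.78746 = 302776.60209

302776.60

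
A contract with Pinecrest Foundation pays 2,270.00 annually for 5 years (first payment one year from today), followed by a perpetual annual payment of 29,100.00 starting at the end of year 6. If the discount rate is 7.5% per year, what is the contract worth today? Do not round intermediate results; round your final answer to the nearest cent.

PV of 5-year annuity: 2,270.00 × [1 − (1+0.075)^−5] / 0.075 = 9184.15873
Perpetuity value at year 5: 29,100.00 / 0.075 = 388000.00000
PV of perpetuity: 388000.00000 / (1+0.075)^5 = 270264.74935
Total PV = 9184.15873 + 270264.74935 = 279448.90808

279448.91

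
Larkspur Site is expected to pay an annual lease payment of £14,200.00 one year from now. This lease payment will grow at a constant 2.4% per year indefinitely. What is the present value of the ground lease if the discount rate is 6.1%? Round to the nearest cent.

£383783.78

Growing perpetuity: P = D₁ / (r − g) = £14,200.0000 / (0.061 − 0.024) = £383,783.78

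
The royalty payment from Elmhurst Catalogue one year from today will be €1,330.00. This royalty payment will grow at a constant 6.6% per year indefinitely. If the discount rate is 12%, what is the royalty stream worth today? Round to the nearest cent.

€24629.63

Growing perpetuity: P = D₁ / (r − g) = €1,330.0000 / (0.12 − 0.066) = €24,629.63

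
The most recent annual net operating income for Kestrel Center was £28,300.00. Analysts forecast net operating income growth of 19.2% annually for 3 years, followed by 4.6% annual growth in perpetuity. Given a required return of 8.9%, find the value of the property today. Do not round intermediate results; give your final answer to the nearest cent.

D_1 = 33733.60000
D_2 = 40210.45120
D_3 = 47930.85783
Terminal value at year 3: TV = D_3×(1+g_2)/(r−g_2) = 50135.67729/0.043 = 1165945.98350
P_0 = D_1/(1+r)^1 + D_2/(1+r)^2 + D_3/(1+r)^3 + TV/(1+r)^3
    = 30976.67585 + 33906.51755 + 37113.47008 + 902806.73736 = 1004803.40085

£1004803.40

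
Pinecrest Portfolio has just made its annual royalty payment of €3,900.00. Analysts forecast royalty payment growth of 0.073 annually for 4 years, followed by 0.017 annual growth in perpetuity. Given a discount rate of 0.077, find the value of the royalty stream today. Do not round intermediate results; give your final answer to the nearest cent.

€80584.09

D_1 = 4184.70000
D_2 = 4490.18310
D_3 = 4817.96647
D_4 = 5169.67802
Terminal value at year 4: TV = D_4×(1+g_2)/(r−g_2) = 5257.56254/0.06 = 87626.04241
P_0 = D_1/(1+r)^1 + D_2/(1+r)^2 + D_3/(1+r)^3 + D_4/(1+r)^4 + TV/(1+r)^4
    = 3885.51532 + 3871.08444 + 3856.70715 + 3842.38326 + 65128.39628 = 80584.08645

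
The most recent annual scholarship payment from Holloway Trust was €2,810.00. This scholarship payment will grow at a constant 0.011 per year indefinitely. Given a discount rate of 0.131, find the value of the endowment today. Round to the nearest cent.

D₁ = D₀ × (1 + g) = €2,810.00 × 1.011 = €2,840.9100
Growing perpetuity: P = D₁ / (r − g) = €2,840.9100 / (0.131 − 0.011) = €23,674.25

€23674.25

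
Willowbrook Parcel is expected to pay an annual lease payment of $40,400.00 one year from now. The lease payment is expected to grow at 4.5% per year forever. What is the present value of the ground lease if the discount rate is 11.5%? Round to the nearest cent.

Growing perpetuity: P = D₁ / (r − g) = $40,400.0000 / (0.115 − 0.045) = $577,142.86

$577142.86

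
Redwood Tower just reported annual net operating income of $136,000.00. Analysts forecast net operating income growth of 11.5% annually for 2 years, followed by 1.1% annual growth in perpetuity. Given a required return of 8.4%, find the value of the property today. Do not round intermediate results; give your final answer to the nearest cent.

D_1 = 151640.00000
D_2 = 169078.60000
Terminal value at year 2: TV = D_2×(1+g_2)/(r−g_2) = 170938.46460/0.073 = 2341622.80274
P_0 = D_1/(1+r)^1 + D_2/(1+r)^2 + TV/(1+r)^2
    = 139889.29889 + 143889.82312 + 1992775.49558 = 2276554.61760

$2276554.62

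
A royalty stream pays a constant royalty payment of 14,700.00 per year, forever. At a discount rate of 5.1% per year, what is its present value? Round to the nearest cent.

288235.29

Level perpetuity: PV = C / r = 14,700.00 / 0.051 = 288,235.29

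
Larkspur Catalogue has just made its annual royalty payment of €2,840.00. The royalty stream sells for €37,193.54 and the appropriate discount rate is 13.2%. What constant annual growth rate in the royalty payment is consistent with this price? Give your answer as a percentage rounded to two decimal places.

5.17%

P = D₀(1+g)/(r−g) ⇒ P(r−g) = D₀(1+g) ⇒ g(P+D₀) = P·r − D₀
g = (P·r − D₀)/(P + D₀) = (€37,193.54×0.132 − €2,840.00) / (€37,193.54 + €2,840.00) = 0.051695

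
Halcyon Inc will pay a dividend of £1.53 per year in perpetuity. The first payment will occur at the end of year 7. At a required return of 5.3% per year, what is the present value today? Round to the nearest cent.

Value at end of year 6: C / r = £1.53 / 0.053 = £28.8679
Discount to today: PV = £28.8679 / (1 + 0.053)^6 = £28.8679 / 1.363233 = £21.18

£21.18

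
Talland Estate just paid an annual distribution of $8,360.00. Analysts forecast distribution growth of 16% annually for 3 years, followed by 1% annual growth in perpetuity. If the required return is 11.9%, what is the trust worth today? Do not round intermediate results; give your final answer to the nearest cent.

$113258.01

D_1 = 9697.60000
D_2 = 11249.21600
D_3 = 13049.09056
Terminal value at year 3: TV = D_3×(1+g_2)/(r−g_2) = 13179.58147/0.109 = 120913.59143
P_0 = D_1/(1+r)^1 + D_2/(1+r)^2 + D_3/(1+r)^3 + TV/(1+r)^3
    = 8666.30920 + 8983.84153 + 9313.00820 + 86294.84666 = 113258.00560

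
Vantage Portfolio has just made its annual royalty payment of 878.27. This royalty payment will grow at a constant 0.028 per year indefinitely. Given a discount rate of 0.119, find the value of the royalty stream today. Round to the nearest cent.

9921.56

D₁ = D₀ × (1 + g) = 878.27 × 1.028 = 902.8616
Growing perpetuity: P = D₁ / (r − g) = 902.8616 / (0.119 − 0.028) = 9,921.56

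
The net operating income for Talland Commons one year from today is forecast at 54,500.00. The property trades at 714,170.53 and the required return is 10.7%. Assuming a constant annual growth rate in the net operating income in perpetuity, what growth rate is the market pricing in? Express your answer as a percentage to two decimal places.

3.07%

P = D₁/(r−g) ⇒ g = r − D₁/P = 0.107 − 54,500.00/714,170.53 = 0.030688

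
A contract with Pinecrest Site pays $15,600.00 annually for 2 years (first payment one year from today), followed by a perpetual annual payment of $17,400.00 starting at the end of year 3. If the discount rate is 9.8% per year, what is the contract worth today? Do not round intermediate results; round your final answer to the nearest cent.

$174418.65

PV of 2-year annuity: $15,600.00 × [1 − (1+0.098)^−2] / 0.098 = 27147.22247
Perpetuity value at year 2: $17,400.00 / 0.098 = 177551.02041
PV of perpetuity: 177551.02041 / (1+0.098)^2 = 147271.42611
Total PV = 27147.22247 + 147271.42611 = 174418.64858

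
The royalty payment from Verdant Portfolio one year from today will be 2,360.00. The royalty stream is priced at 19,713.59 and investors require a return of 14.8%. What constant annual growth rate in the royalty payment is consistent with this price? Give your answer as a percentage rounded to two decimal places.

P = D₁/(r−g) ⇒ g = r − D₁/P = 0.148 − 2,360.00/19,713.59 = 0.028286

2.83%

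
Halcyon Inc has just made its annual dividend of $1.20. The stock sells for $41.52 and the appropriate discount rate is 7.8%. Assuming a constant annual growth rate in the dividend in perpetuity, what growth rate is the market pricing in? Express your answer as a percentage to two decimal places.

P = D₀(1+g)/(r−g) ⇒ P(r−g) = D₀(1+g) ⇒ g(P+D₀) = P·r − D₀
g = (P·r − D₀)/(P + D₀) = ($41.52×0.078 − $1.20) / ($41.52 + $1.20) = 0.047719

4.77%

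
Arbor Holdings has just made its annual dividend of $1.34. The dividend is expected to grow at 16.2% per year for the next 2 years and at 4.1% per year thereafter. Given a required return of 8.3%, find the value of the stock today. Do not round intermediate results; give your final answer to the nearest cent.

$41.22

D_1 = 1.55708
D_2 = 1.80933
Terminal value at year 2: TV = D_2×(1+g_2)/(r−g_2) = 1.88351/0.042 = 44.84546
P_0 = D_1/(1+r)^1 + D_2/(1+r)^2 + TV/(1+r)^2
    = 1.43775 + 1.54262 + 38.23504 = 41.21541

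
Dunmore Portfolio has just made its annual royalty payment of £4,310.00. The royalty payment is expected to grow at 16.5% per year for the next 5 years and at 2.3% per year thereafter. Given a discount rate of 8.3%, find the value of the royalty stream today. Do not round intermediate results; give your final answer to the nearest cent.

£132817.65

D_1 = 5021.15000
D_2 = 5849.63975
D_3 = 6814.83031
D_4 = 7939.27731
D_5 = 9249.25807
Terminal value at year 5: TV = D_5×(1+g_2)/(r−g_2) = 9461.99100/0.06 = 157699.85002
P_0 = D_1/(1+r)^1 + D_2/(1+r)^2 + D_3/(1+r)^3 + D_4/(1+r)^4 + D_5/(1+r)^5 + TV/(1+r)^5
    = 4636.33426 + 4987.37711 + 5364.99938 + 5771.21356 + 6208.18448 + 105849.54540 = 132817.65419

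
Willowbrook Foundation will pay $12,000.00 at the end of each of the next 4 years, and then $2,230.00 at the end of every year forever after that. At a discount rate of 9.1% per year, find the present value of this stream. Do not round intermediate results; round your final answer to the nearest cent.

PV of 4-year annuity: $12,000.00 × [1 − (1+0.091)^−4] / 0.091 = 38791.45882
Perpetuity value at year 4: $2,230.00 / 0.091 = 24505.49451
PV of perpetuity: 24505.49451 / (1+0.091)^4 = 17296.74841
Total PV = 38791.45882 + 17296.74841 = 56088.20723

$56088.21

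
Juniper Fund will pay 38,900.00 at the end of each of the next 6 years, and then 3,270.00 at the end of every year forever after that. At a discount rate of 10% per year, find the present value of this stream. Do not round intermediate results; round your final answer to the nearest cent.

187877.94

PV of 6-year annuity: 38,900.00 × [1 − (1+0.1)^−6] / 0.1 = 169419.64121
Perpetuity value at year 6: 3,270.00 / 0.1 = 32700.00000
PV of perpetuity: 32700.00000 / (1+0.1)^6 = 18458.29751
Total PV = 169419.64121 + 18458.29751 = 187877.93872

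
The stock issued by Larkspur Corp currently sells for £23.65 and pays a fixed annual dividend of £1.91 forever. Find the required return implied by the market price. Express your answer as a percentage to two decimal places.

8.08%

P = C/r ⇒ r = C/P = £1.91/£23.65 = 0.080761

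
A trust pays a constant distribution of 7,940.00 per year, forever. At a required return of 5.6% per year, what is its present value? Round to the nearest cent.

Level perpetuity: PV = C / r = 7,940.00 / 0.056 = 141,785.71

141785.71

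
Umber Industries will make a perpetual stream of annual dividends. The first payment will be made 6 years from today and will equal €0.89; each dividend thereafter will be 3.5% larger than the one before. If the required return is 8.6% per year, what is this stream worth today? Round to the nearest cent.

Value at end of year 5: C₁ / (r − g) = €0.89 / (0.086 − 0.035) = €17.4510
Discount to today: PV = €17.4510 / (1 + 0.086)^5 = €17.4510 / 1.510599 = €11.55

€11.55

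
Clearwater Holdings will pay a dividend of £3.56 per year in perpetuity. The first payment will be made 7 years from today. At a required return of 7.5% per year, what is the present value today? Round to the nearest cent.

Value at end of year 6: C / r = £3.56 / 0.075 = £47.4667
Discount to today: PV = £47.4667 / (1 + 0.075)^6 = £47.4667 / 1.543302 = £30.76

£30.76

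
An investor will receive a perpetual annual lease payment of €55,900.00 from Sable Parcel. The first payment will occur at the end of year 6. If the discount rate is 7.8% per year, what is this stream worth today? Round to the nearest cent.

€492292.71

Value at end of year 5: C / r = €55,900.00 / 0.078 = €716,666.6667
Discount to today: PV = €716,666.6667 / (1 + 0.078)^5 = €716,666.6667 / 1.455773 = €492,292.71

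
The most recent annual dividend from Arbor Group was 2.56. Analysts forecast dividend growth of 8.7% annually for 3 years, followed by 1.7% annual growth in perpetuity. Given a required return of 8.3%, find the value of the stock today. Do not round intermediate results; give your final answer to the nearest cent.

47.62

D_1 = 2.78272
D_2 = 3.02482
D_3 = 3.28798
Terminal value at year 3: TV = D_3×(1+g_2)/(r−g_2) = 3.34387/0.066 = 50.66472
P_0 = D_1/(1+r)^1 + D_2/(1+r)^2 + D_3/(1+r)^3 + TV/(1+r)^3
    = 2.56946 + 2.57895 + 2.58847 + 39.88598 = 47.62285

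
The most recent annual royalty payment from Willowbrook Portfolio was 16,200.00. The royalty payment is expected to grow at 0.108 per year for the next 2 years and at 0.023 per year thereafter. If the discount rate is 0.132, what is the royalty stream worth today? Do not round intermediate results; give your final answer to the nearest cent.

177040.42

D_1 = 17949.60000
D_2 = 19888.15680
Terminal value at year 2: TV = D_2×(1+g_2)/(r−g_2) = 20345.58441/0.109 = 186656.73767
P_0 = D_1/(1+r)^1 + D_2/(1+r)^2 + TV/(1+r)^2
    = 15856.53710 + 15520.35610 + 145663.52564 = 177040.41884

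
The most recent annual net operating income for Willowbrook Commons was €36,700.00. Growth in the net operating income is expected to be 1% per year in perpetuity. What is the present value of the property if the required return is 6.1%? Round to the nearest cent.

D₁ = D₀ × (1 + g) = €36,700.00 × 1.01 = €37,067.0000
Growing perpetuity: P = D₁ / (r − g) = €37,067.0000 / (0.061 − 0.01) = €726,803.92

€726803.92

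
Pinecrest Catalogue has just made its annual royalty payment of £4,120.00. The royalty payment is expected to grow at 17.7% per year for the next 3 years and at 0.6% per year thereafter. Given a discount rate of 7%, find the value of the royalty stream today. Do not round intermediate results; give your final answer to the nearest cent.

£101198.14

D_1 = 4849.24000
D_2 = 5707.55548
D_3 = 6717.79280
Terminal value at year 3: TV = D_3×(1+g_2)/(r−g_2) = 6758.09956/0.064 = 105595.30557
P_0 = D_1/(1+r)^1 + D_2/(1+r)^2 + D_3/(1+r)^3 + TV/(1+r)^3
    = 4532.00000 + 4985.20000 + 5483.72000 + 86197.22375 = 101198.14375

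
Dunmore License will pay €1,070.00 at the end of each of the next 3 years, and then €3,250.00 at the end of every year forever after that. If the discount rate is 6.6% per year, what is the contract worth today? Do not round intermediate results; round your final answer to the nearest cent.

PV of 3-year annuity: €1,070.00 × [1 − (1+0.066)^−3] / 0.066 = 2828.66667
Perpetuity value at year 3: €3,250.00 / 0.066 = 49242.42424
PV of perpetuity: 49242.42424 / (1+0.066)^3 = 40650.67968
Total PV = 2828.66667 + 40650.67968 = 43479.34635

€43479.35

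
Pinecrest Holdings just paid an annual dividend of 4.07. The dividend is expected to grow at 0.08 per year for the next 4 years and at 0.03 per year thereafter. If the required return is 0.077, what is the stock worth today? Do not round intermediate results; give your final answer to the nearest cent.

D_1 = 4.39560
D_2 = 4.74725
D_3 = 5.12703
D_4 = 5.53719
Terminal value at year 4: TV = D_4×(1+g_2)/(r−g_2) = 5.70331/0.047 = 121.34693
P_0 = D_1/(1+r)^1 + D_2/(1+r)^2 + D_3/(1+r)^3 + D_4/(1+r)^4 + TV/(1+r)^4
    = 4.08134 + 4.09271 + 4.10411 + 4.11554 + 90.19158 = 106.58526

106.59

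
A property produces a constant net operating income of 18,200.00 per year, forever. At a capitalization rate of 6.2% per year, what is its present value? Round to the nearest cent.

Level perpetuity: PV = C / r = 18,200.00 / 0.062 = 293,548.39

293548.39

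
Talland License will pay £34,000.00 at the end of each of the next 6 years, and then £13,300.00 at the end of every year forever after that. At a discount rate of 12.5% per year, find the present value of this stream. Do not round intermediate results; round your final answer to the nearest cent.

PV of 6-year annuity: £34,000.00 × [1 − (1+0.125)^−6] / 0.125 = 137830.50988
Perpetuity value at year 6: £13,300.00 / 0.125 = 106400.00000
PV of perpetuity: 106400.00000 / (1+0.125)^6 = 52483.94761
Total PV = 137830.50988 + 52483.94761 = 190314.45748

£190314.46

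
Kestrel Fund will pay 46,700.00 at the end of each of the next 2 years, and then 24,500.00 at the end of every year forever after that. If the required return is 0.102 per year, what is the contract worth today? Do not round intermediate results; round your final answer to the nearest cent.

278621.84

PV of 2-year annuity: 46,700.00 × [1 − (1+0.102)^−2] / 0.102 = 80832.57302
Perpetuity value at year 2: 24,500.00 / 0.102 = 240196.07843
PV of perpetuity: 240196.07843 / (1+0.102)^2 = 197789.26818
Total PV = 80832.57302 + 197789.26818 = 278621.84119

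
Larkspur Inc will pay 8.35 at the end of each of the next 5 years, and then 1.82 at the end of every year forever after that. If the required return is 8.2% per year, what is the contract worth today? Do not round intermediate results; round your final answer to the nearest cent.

48.13

PV of 5-year annuity: 8.35 × [1 − (1+0.082)^−5] / 0.082 = 33.16413
Perpetuity value at year 5: 1.82 / 0.082 = 22.19512
PV of perpetuity: 22.19512 / (1+0.082)^5 = 14.96653
Total PV = 33.16413 + 14.96653 = 48.13066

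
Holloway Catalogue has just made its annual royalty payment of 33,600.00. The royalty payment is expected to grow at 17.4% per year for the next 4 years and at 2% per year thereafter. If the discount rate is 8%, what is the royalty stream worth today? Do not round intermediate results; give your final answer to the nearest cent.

963866.53

D_1 = 39446.40000
D_2 = 46310.07360
D_3 = 54368.02641
D_4 = 63828.06300
Terminal value at year 4: TV = D_4×(1+g_2)/(r−g_2) = 65104.62426/0.06 = 1085077.07102
P_0 = D_1/(1+r)^1 + D_2/(1+r)^2 + D_3/(1+r)^3 + D_4/(1+r)^4 + TV/(1+r)^4
    = 36524.44444 + 39703.42387 + 43159.09224 + 46915.53175 + 797564.03978 = 963866.53209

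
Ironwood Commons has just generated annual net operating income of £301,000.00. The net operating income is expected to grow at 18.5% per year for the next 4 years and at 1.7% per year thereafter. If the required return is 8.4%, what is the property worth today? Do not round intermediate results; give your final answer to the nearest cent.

£8036648.49

D_1 = 356685.00000
D_2 = 422671.72500
D_3 = 500865.99413
D_4 = 593526.20304
Terminal value at year 4: TV = D_4×(1+g_2)/(r−g_2) = 603616.14849/0.067 = 9009196.24612
P_0 = D_1/(1+r)^1 + D_2/(1+r)^2 + D_3/(1+r)^3 + D_4/(1+r)^4 + TV/(1+r)^4
    = 329045.20295 + 359703.47371 + 393218.28076 + 429855.77740 + 6524825.75543 = 8036648.49024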